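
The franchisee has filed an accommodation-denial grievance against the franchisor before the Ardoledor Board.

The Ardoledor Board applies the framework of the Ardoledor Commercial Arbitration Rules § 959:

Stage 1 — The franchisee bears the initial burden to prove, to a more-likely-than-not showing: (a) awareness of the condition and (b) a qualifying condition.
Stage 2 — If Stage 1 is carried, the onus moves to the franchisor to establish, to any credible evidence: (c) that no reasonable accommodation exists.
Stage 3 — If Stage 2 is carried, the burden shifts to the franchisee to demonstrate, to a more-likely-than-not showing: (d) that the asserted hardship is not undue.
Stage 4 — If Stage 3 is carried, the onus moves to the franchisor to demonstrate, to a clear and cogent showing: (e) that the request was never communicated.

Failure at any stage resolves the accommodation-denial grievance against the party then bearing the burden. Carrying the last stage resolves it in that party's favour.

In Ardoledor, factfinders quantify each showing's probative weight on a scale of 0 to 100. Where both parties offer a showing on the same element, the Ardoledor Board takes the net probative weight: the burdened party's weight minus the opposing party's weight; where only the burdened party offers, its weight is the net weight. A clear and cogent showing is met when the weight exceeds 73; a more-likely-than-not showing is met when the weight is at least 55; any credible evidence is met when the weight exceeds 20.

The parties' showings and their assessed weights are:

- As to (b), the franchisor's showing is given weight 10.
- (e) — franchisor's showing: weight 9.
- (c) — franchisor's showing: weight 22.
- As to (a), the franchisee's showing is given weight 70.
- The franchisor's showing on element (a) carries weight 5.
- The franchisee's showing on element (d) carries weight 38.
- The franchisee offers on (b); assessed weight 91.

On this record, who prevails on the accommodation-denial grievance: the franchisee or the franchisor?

At Stage 1 the franchisee must meet a more-likely-than-not showing (weight is at least 55): on (a) the weight is 70 less the opposing 5 gives net 65, ≥ 55, so (a) meets the standard; on (b) the weight is 91 less the opposing 10 gives net 81, ≥ 55, so (b) meets the standard.
  The franchisee carries Stage 1; the franchisor now bears the burden.
At Stage 2 the franchisor must meet any credible evidence (weight exceeds 20): on (c) the weight is 22, which does exceed 20, so (c) meets the standard.
  Stage 2 carried; the burden shifts to the franchisee.
At Stage 3 the franchisee must meet a more-likely-than-not showing (weight is at least 55): on (d) the weight is 38, < 55, so (d) does not meet the standard.
  Stage 3 not carried; the franchisee fails its burden.
The franchisor prevails.

franchisor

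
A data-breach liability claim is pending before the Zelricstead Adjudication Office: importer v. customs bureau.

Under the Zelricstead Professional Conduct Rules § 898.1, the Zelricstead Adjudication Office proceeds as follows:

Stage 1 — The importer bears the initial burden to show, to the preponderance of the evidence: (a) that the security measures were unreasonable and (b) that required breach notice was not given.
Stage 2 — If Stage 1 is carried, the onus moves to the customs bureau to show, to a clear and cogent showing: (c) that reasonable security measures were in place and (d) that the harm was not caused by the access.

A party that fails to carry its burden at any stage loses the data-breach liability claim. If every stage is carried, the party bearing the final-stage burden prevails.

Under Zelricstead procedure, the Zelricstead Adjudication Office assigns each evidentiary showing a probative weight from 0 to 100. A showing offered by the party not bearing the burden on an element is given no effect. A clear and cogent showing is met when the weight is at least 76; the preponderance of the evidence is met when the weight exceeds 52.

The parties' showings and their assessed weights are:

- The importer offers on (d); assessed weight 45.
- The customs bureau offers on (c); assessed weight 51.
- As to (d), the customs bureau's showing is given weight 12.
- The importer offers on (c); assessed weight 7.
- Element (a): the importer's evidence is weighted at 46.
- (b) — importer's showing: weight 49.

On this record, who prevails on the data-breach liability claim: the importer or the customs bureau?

Stage 1 (importer, the preponderance of the evidence, weight exceeds 52): (a) 46 ≤ 52 — fails; (b) 49 ≤ 52 — fails.
  The importer does not carry Stage 1.
The customs bureau prevails.

customs bureau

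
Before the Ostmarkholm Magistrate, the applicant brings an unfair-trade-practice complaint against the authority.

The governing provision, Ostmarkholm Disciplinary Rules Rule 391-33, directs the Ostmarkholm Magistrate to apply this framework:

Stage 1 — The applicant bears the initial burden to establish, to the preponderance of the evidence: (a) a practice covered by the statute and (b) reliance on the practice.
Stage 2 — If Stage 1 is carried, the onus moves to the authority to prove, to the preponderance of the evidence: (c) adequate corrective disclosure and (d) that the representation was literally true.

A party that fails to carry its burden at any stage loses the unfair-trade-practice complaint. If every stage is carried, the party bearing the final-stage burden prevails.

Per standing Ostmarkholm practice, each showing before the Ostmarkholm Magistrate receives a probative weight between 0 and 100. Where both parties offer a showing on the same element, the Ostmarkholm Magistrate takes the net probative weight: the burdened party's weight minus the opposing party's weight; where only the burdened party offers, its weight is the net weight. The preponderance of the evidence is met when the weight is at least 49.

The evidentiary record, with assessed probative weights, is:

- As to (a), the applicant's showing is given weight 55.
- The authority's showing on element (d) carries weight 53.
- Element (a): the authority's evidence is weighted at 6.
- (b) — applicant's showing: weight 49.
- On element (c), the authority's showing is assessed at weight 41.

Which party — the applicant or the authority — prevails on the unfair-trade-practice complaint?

At Stage 1 the applicant must meet the preponderance of the evidence (weight is at least 49): on (a) the weight is 55 less the opposing 6 gives net 49, ≥ 49, so (a) meets the standard; on (b) the weight is 49, ≥ 49, so (b) meets the standard.
  Stage 1 carried; the burden shifts to the authority.
At Stage 2 the authority must meet the preponderance of the evidence (weight is at least 49): on (c) the weight is 41, < 49, so (c) does not meet the standard; on (d) the weight is 53, ≥ 49, so (d) meets the standard.
  Stage 2 not carried; the authority fails its burden.
So the applicant prevails.

applicant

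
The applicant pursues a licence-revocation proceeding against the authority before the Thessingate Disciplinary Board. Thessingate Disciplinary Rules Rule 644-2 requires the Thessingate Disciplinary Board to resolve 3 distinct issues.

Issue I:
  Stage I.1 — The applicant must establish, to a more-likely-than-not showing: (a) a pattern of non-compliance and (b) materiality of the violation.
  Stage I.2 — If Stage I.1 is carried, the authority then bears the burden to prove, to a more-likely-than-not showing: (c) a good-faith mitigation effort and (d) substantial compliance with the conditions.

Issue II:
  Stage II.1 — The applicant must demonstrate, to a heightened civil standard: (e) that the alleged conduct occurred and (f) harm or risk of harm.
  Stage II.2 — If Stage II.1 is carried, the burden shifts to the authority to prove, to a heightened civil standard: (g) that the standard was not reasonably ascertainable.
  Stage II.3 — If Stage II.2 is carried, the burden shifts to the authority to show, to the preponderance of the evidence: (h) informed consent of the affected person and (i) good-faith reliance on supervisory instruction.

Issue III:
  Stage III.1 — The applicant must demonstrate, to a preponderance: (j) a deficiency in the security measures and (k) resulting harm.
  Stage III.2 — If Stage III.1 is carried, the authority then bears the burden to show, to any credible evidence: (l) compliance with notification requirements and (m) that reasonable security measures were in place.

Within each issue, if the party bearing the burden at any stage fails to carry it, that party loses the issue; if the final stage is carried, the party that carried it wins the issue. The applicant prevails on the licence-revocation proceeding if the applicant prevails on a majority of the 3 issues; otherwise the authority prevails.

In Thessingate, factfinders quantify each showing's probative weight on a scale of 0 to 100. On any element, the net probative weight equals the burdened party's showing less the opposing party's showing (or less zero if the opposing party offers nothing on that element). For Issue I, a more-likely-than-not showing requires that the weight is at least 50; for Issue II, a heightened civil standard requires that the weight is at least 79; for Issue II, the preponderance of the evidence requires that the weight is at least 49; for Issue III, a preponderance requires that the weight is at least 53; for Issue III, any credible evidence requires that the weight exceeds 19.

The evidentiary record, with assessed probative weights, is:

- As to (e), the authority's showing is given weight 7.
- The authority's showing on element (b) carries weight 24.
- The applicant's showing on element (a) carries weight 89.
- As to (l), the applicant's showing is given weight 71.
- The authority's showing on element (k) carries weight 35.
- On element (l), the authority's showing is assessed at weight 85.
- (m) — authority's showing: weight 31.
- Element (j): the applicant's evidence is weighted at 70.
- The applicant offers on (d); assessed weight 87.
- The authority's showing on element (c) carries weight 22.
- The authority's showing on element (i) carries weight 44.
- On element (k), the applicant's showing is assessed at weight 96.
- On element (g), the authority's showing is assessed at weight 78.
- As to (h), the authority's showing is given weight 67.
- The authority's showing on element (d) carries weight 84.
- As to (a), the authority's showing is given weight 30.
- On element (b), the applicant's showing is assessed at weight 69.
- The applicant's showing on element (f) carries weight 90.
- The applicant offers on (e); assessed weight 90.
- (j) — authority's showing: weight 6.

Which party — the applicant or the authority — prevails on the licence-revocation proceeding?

applicant

— Issue I —
At Stage I.1 the applicant must meet a more-likely-than-not showing (weight is at least 50): on (a) the weight is 89 less the opposing 30 gives net 59, ≥ 50, so (a) meets the standard; on (b) the weight is 69 less the opposing 24 gives net 45, < 50, so (b) does not meet the standard.
  The applicant does not carry Stage I.1.
The authority prevails on this issue.
— Issue II —
Stage II.1 — burden on applicant; standard: a heightened civil standard (weight is at least 79).
    (e): 90 − 7 = 83 ≥ 79 [met]
    (f): 90 ≥ 79 [met]
  All elements met. The burden passes to the authority.
Stage II.2 — burden on authority; standard: a heightened civil standard (weight is at least 79).
    (g): 78 < 79 [not met]
  Not every element is met, so the authority fails to carry Stage II.2.
So the applicant prevails on this issue.
— Issue III —
Stage III.1 — burden on applicant; standard: a preponderance (weight is at least 53).
    (j): 70 − 6 = 64 ≥ 53 [met]
    (k): 96 − 35 = 61 ≥ 53 [met]
  All elements met. The burden passes to the authority.
Stage III.2 — burden on authority; standard: any credible evidence (weight exceeds 19).
    (l): 85 − 71 = 14 ≤ 19 [not met]
    (m): 31 > 19 [met]
  The authority does not carry Stage III.2.
The applicant prevails on this issue.
Per-issue: Issue I → authority; Issue II → applicant; Issue III → applicant. The applicant must prevail on a majority of issues; overall, the applicant prevails.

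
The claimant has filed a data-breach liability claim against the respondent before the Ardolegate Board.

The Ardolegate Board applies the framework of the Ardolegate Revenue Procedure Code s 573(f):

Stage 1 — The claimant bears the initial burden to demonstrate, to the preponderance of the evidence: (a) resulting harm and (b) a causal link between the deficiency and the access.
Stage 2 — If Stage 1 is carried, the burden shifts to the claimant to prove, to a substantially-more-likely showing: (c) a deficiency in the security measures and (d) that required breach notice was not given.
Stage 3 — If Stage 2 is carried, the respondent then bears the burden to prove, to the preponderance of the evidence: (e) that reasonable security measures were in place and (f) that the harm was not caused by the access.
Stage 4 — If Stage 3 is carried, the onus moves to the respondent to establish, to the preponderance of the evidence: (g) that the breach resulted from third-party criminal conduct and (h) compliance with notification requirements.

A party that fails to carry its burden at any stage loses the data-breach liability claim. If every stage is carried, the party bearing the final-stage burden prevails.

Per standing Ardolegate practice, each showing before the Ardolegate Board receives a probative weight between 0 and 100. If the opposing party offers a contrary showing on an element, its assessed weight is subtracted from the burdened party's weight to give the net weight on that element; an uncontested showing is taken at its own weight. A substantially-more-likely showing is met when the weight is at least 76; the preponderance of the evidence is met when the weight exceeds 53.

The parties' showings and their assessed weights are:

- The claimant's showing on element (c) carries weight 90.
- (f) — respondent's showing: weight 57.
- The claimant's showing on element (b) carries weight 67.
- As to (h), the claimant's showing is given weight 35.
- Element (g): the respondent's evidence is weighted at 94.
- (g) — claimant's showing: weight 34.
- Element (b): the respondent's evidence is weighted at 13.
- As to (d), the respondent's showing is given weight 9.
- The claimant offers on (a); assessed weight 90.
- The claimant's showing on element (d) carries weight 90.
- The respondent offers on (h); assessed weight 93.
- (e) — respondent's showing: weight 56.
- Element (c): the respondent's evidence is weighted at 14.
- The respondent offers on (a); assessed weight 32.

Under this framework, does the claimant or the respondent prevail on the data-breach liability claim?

Stage 1 (claimant, the preponderance of the evidence, weight exceeds 53): (a) net 90−32=58 > 53 — meets; (b) net 67−13=54 > 53 — meets.
  All elements met. The claimant retains the burden for Stage 2.
Stage 2 (claimant, a substantially-more-likely showing, weight is at least 76): (c) net 90−14=76 ≥ 76 — meets; (d) net 90−9=81 ≥ 76 — meets.
  Stage 2 carried; the burden shifts to the respondent.
Stage 3 (respondent, the preponderance of the evidence, weight exceeds 53): (e) 56 > 53 — meets; (f) 57 > 53 — meets.
  Stage 3 is satisfied; the respondent continues to bear the burden.
Stage 4 (respondent, the preponderance of the evidence, weight exceeds 53): (g) net 94−34=60 > 53 — meets; (h) net 93−35=58 > 53 — meets.
  The respondent carries the last stage.
All stages carried — the respondent prevails.

respondent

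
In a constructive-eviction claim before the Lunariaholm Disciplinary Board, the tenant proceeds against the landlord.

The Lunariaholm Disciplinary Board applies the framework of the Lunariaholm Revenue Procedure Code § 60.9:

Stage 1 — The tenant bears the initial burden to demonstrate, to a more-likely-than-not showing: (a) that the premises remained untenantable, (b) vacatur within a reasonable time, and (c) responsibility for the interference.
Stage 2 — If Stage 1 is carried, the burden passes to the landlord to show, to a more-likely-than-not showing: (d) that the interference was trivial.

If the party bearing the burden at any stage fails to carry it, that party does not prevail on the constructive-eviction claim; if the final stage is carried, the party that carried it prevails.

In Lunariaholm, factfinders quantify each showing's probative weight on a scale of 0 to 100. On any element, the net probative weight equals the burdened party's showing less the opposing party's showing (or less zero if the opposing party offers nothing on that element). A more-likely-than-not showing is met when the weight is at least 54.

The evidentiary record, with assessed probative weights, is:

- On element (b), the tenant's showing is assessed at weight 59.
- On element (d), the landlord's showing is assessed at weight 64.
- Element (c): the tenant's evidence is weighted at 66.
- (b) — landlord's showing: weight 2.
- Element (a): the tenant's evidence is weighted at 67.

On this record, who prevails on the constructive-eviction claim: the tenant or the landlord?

landlord

Stage 1 (tenant, a more-likely-than-not showing, weight is at least 54): (a) 67 ≥ 54 — meets; (b) net 59−2=57 ≥ 54 — meets; (c) 66 ≥ 54 — meets.
  Stage 1 carried; the burden shifts to the landlord.
Stage 2 (landlord, a more-likely-than-not showing, weight is at least 54): (d) 64 ≥ 54 — meets.
  All elements met at the final stage.
Every stage carried; the landlord prevails.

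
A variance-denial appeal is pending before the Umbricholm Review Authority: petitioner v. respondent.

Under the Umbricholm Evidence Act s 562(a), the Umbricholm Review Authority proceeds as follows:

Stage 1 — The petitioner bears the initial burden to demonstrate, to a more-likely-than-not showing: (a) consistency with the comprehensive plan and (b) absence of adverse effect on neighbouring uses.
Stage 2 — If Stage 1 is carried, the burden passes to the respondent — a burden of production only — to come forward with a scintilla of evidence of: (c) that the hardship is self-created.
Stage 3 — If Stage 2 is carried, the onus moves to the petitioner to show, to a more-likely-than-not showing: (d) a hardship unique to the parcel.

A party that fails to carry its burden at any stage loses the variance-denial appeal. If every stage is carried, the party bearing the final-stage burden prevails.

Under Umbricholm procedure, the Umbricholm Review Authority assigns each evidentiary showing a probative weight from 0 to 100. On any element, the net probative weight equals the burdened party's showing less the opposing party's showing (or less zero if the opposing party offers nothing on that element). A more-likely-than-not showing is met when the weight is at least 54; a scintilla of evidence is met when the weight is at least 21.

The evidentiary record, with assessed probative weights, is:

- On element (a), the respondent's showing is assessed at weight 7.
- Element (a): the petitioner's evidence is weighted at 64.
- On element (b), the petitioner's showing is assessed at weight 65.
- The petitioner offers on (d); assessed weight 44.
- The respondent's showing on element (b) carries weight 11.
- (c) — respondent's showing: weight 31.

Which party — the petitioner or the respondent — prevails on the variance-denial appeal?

respondent

Stage 1 (petitioner, a more-likely-than-not showing, weight is at least 54): (a) net 64−7=57 ≥ 54 — meets; (b) net 65−11=54 ≥ 54 — meets.
  Stage 1 carried; the burden shifts to the respondent.
Stage 2 (respondent, a scintilla of evidence, weight is at least 21): (c) 31 ≥ 21 — meets.
  Stage 2 is satisfied; the onus moves to the petitioner.
Stage 3 (petitioner, a more-likely-than-not showing, weight is at least 54): (d) 44 < 54 — fails.
  The petitioner does not carry Stage 3.
The analysis ends at Stage 3; the respondent prevails.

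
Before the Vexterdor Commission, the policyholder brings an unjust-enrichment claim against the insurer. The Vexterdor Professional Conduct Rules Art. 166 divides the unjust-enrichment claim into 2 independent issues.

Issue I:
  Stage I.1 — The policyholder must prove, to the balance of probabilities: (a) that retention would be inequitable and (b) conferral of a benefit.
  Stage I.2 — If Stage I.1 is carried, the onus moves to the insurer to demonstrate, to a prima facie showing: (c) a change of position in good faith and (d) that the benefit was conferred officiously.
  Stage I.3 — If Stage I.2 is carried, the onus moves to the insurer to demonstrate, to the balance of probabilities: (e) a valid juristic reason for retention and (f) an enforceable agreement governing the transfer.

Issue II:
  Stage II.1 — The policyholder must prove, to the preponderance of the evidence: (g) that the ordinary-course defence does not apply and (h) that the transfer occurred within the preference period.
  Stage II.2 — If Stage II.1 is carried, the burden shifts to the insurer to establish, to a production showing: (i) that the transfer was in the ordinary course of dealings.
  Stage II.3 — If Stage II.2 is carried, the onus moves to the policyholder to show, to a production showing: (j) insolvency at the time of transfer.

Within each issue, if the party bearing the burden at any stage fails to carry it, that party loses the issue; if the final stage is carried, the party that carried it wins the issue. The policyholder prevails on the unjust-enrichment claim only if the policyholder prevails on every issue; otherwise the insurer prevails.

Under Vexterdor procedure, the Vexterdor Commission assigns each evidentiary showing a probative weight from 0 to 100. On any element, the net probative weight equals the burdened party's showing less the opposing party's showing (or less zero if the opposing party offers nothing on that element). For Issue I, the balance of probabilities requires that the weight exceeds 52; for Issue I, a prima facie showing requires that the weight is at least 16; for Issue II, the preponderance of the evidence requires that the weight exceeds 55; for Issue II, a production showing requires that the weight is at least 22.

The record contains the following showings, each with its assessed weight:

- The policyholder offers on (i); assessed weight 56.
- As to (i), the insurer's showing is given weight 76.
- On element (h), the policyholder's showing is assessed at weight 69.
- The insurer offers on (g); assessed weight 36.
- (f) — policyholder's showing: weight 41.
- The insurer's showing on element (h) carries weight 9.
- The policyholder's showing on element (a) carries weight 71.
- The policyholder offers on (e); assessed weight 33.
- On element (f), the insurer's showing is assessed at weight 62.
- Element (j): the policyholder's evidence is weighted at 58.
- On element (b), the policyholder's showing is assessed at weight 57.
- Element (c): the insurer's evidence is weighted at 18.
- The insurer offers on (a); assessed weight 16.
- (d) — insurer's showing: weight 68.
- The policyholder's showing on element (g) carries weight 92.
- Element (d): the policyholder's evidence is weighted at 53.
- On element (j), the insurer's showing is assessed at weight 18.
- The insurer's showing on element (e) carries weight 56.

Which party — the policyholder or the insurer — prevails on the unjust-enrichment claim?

policyholder

— Issue I —
At Stage I.1 the policyholder must meet the balance of probabilities (weight exceeds 52): on (a) the weight is 71 less the opposing 16 gives net 55, > 52, so (a) meets the standard; on (b) the weight is 57, > 52, so (b) meets the standard.
  Stage I.1 is satisfied; the onus moves to the insurer.
At Stage I.2 the insurer must meet a prima facie showing (weight is at least 16): on (c) the weight is 18, ≥ 16, so (c) meets the standard; on (d) the weight is 68 less the opposing 53 gives net 15, < 16, so (d) does not meet the standard.
  Stage I.2 not carried; the insurer fails its burden.
The policyholder prevails on this issue.
— Issue II —
At Stage II.1 the policyholder must meet the preponderance of the evidence (weight exceeds 55): on (g) the weight is 92 less the opposing 36 gives net 56, which does exceed 55, so (g) meets the standard; on (h) the weight is 69 less the opposing 9 gives net 60, which does exceed 55, so (h) meets the standard.
  All elements met. The burden passes to the insurer.
At Stage II.2 the insurer must meet a production showing (weight is at least 22): on (i) the weight is 76 less the opposing 56 gives net 20, < 22, so (i) does not meet the standard.
  Stage II.2 not carried; the insurer fails its burden.
So the policyholder prevails on this issue.
Per-issue: Issue I → policyholder; Issue II → policyholder. The policyholder must prevail on every issue; overall, the policyholder prevails.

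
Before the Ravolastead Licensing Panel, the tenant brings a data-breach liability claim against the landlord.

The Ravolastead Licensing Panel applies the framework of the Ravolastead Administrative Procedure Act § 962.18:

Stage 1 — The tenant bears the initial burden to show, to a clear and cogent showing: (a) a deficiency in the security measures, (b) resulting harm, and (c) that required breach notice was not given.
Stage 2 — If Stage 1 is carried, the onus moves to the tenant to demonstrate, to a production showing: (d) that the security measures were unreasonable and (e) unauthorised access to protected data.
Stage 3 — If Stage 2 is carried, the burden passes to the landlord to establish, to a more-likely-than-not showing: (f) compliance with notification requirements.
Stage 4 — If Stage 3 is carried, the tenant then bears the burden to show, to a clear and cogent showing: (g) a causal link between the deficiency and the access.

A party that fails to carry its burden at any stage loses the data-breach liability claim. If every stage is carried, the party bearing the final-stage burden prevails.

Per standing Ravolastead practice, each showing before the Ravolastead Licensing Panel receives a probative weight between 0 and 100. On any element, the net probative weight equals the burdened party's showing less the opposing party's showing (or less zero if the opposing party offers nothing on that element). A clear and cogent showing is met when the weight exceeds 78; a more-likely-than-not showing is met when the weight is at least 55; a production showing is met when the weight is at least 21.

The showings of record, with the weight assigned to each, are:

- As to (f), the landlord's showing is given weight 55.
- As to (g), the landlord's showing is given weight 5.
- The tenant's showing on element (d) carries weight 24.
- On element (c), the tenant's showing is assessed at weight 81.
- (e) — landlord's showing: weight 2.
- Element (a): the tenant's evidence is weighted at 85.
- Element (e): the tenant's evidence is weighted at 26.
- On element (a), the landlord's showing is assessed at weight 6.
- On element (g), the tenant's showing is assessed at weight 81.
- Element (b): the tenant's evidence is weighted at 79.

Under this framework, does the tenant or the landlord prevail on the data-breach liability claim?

landlord

Stage 1 — burden on tenant; standard: a clear and cogent showing (weight exceeds 78).
    (a): 85 − 6 = 79 > 78 [met]
    (b): 79 > 78 [met]
    (c): 81 > 78 [met]
  Stage 1 is satisfied; the tenant continues to bear the burden.
Stage 2 — burden on tenant; standard: a production showing (weight is at least 21).
    (d): 24 ≥ 21 [met]
    (e): 26 − 2 = 24 ≥ 21 [met]
  All elements met. The burden passes to the landlord.
Stage 3 — burden on landlord; standard: a more-likely-than-not showing (weight is at least 55).
    (f): 55 ≥ 55 [met]
  The landlord carries Stage 3; the tenant now bears the burden.
Stage 4 — burden on tenant; standard: a clear and cogent showing (weight exceeds 78).
    (g): 81 − 5 = 76 ≤ 78 [not met]
  Stage 4 not carried; the tenant fails its burden.
The landlord prevails.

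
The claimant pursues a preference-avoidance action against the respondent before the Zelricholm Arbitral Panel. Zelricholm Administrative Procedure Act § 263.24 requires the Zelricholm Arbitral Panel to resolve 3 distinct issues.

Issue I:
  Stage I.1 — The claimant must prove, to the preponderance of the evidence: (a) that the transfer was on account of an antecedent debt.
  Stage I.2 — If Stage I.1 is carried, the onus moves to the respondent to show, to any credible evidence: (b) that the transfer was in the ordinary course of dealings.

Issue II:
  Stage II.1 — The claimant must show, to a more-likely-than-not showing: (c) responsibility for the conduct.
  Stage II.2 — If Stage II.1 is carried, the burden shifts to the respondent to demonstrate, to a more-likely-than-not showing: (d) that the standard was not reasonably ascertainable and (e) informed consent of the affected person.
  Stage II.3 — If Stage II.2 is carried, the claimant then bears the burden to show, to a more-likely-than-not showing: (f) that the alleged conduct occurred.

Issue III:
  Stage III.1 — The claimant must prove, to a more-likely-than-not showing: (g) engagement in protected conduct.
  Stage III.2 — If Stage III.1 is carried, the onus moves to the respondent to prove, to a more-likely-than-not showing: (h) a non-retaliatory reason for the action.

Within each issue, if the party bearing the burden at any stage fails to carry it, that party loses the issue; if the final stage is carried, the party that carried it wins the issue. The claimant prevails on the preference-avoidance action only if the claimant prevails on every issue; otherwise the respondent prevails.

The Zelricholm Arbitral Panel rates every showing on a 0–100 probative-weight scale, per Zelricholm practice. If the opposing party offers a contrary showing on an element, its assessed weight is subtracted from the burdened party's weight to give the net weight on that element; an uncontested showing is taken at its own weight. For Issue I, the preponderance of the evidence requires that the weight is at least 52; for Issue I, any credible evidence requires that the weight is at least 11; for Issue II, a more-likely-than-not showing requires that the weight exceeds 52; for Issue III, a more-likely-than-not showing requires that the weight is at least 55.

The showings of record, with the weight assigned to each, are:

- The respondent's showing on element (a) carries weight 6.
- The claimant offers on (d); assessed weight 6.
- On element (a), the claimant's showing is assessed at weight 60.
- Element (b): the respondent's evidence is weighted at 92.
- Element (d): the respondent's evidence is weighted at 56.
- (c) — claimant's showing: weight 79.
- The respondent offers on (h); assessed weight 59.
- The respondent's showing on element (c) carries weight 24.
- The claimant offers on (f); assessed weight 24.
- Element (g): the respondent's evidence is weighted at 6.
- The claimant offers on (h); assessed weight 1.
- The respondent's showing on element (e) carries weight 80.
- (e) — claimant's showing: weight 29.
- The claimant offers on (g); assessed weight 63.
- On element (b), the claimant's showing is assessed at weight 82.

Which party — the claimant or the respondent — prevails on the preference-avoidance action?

respondent

— Issue I —
Stage I.1 — burden on claimant; standard: the preponderance of the evidence (weight is at least 52).
    (a): 60 − 6 = 54 ≥ 52 [met]
  Stage I.1 is satisfied; the onus moves to the respondent.
Stage I.2 — burden on respondent; standard: any credible evidence (weight is at least 11).
    (b): 92 − 82 = 10 < 11 [not met]
  The respondent does not carry Stage I.2.
The analysis ends at Stage I.2; the claimant prevails on this issue.
— Issue II —
Stage II.1 (claimant, a more-likely-than-not showing, weight exceeds 52): (c) net 79−24=55 > 52 — meets.
  The claimant carries Stage II.1; the respondent now bears the burden.
Stage II.2 (respondent, a more-likely-than-not showing, weight exceeds 52): (d) net 56−6=50 ≤ 52 — fails; (e) net 80−29=51 ≤ 52 — fails.
  The respondent does not carry Stage II.2.
The claimant prevails on this issue.
— Issue III —
At Stage III.1 the claimant must meet a more-likely-than-not showing (weight is at least 55): on (g) the weight is 63 less the opposing 6 gives net 57, ≥ 55, so (g) meets the standard.
  Stage III.1 is satisfied; the onus moves to the respondent.
At Stage III.2 the respondent must meet a more-likely-than-not showing (weight is at least 55): on (h) the weight is 59 less the opposing 1 gives net 58, which does reach 55, so (h) meets the standard.
  Stage III.2 carried; the final stage is satisfied.
All stages carried — the respondent prevails on this issue.
Per-issue: Issue I → claimant; Issue II → claimant; Issue III → respondent. The claimant must prevail on every issue; overall, the respondent prevails.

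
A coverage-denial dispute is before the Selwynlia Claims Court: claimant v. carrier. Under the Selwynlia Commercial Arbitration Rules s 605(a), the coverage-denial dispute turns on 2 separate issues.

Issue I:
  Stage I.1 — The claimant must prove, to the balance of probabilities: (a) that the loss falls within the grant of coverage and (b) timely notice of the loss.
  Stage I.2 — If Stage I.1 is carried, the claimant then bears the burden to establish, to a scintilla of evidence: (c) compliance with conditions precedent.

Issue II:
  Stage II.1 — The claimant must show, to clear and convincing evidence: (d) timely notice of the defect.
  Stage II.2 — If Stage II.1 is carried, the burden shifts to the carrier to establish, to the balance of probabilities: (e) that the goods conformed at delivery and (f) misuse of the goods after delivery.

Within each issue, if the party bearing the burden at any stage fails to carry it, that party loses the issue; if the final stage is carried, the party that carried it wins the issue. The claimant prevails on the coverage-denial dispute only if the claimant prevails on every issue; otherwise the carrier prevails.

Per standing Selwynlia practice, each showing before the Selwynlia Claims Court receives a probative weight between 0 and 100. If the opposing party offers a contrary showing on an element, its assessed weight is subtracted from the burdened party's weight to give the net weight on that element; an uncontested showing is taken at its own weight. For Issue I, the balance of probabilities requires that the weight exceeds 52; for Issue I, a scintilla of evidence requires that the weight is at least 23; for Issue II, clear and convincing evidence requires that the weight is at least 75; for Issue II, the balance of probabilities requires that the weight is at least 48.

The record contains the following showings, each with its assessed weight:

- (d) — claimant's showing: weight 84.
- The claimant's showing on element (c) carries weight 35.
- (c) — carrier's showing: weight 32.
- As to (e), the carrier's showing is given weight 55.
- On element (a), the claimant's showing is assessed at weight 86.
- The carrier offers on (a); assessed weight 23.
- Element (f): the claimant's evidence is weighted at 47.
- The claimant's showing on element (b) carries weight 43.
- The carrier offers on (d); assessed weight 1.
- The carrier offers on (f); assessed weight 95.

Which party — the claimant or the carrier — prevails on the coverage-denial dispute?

carrier

— Issue I —
Stage I.1 (claimant, the balance of probabilities, weight exceeds 52): (a) net 86−23=63 > 52 — meets; (b) 43 ≤ 52 — fails.
  The claimant does not carry Stage I.1.
The analysis ends at Stage I.1; the carrier prevails on this issue.
— Issue II —
Stage II.1 — burden on claimant; standard: clear and convincing evidence (weight is at least 75).
    (d): 84 − 1 = 83 ≥ 75 [met]
  The claimant carries Stage II.1; the carrier now bears the burden.
Stage II.2 — burden on carrier; standard: the balance of probabilities (weight is at least 48).
    (e): 55 ≥ 48 [met]
    (f): 95 − 47 = 48 ≥ 48 [met]
  All elements met at the final stage.
With every stage satisfied, the carrier prevails on this issue.
Per-issue: Issue I → carrier; Issue II → carrier. The claimant must prevail on every issue; overall, the carrier prevails.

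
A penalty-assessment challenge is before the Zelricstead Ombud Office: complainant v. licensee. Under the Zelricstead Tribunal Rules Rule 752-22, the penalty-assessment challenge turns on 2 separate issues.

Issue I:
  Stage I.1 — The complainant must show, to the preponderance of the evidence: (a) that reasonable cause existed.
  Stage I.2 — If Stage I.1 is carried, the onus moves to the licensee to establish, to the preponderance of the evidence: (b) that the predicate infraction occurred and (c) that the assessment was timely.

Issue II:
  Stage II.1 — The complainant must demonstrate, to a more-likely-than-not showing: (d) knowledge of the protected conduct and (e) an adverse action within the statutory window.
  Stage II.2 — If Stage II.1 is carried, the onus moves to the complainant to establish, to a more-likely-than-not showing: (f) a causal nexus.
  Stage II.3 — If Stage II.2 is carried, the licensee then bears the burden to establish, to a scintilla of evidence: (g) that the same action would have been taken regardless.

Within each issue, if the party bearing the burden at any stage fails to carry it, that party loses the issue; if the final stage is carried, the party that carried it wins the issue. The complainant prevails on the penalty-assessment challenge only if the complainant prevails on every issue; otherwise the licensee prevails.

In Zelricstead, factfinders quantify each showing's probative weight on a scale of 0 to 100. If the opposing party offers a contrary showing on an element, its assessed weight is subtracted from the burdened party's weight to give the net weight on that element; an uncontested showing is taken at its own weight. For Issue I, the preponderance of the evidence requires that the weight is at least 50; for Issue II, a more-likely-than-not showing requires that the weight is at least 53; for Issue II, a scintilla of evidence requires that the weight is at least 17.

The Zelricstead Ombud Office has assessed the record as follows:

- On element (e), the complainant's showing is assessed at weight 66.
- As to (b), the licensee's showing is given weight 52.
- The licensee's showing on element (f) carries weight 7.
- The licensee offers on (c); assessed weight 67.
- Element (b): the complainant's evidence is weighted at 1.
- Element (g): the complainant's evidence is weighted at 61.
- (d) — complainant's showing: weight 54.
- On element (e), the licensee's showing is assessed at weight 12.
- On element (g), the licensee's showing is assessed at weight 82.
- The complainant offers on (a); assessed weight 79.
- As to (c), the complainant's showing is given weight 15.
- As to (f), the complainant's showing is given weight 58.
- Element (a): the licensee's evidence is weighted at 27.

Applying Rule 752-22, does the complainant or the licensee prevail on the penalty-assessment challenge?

licensee

— Issue I —
Stage I.1 (complainant, the preponderance of the evidence, weight is at least 50): (a) net 79−27=52 ≥ 50 — meets.
  All elements met. The burden passes to the licensee.
Stage I.2 (licensee, the preponderance of the evidence, weight is at least 50): (b) net 52−1=51 ≥ 50 — meets; (c) net 67−15=52 ≥ 50 — meets.
  All elements met at the final stage.
All stages carried — the licensee prevails on this issue.
— Issue II —
Stage II.1 (complainant, a more-likely-than-not showing, weight is at least 53): (d) 54 ≥ 53 — meets; (e) net 66−12=54 ≥ 53 — meets.
  All elements met. The complainant retains the burden for Stage II.2.
Stage II.2 (complainant, a more-likely-than-not showing, weight is at least 53): (f) net 58−7=51 < 53 — fails.
  Not every element is met, so the complainant fails to carry Stage II.2.
The licensee prevails on this issue.
Per-issue: Issue I → licensee; Issue II → licensee. The complainant must prevail on every issue; overall, the licensee prevails.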